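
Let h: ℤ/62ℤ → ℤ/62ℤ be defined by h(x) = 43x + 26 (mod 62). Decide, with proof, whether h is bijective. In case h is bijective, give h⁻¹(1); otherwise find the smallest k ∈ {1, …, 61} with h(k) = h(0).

If h(x_1) = h(x_2), then 43x_1 ≡ 43x_2 (mod 62). Because gcd(43, 62) = 1, we may cancel 43 to get x_1 ≡ x_2 (mod 62).
We now compute 43⁻¹ mod 62 explicitly. Euclid's algorithm: 62 = 1·43 + 19, 43 = 2·19 + 5, 19 = 3·5 + 4, 5 = 1·4 + 1; back-substituting gives 1 = 13·43 − 9·62, so 43⁻¹ ≡ 13 (mod 62).
For any y ∈ ℤ/62ℤ, x = 13(y − 26) mod 62 satisfies h(x) = 43·13(y − 26) + 26 ≡ y (since 43·13 ≡ 1 mod 62). So every y has a preimage.
Thus h is bijective.
Since h is bijective, we find h⁻¹(1): we need 43x ≡ 1 − 26 ≡ 37 (mod 62). Using 43⁻¹ = 13: x ≡ 13·37 = 481 = 7·62 + 47, so x = 47.
Check: h(47) = 43·47 + 26 = 2047 = 33·62 + 1 ≡ 1 (mod 62).

47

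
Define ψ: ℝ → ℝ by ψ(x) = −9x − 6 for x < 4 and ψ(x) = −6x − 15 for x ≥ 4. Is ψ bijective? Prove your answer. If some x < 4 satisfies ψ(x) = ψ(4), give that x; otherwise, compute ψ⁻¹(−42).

Both pieces are strictly decreasing (slopes −9 and −6), so each is injective on its own interval.
The left piece maps (−∞, 4) onto (−42, ∞); the right piece maps [4, ∞) onto (−∞, −39].
These images overlap. In particular ψ(4) = −39 (right piece), and solving −9x − 6 = −39 on the left piece gives x = 11/3 < 4.
So ψ(11/3) = ψ(4) with 11/3 ≠ 4, and ψ is not injective, hence not bijective. This x = 11/3 is the requested value below 4.

11/3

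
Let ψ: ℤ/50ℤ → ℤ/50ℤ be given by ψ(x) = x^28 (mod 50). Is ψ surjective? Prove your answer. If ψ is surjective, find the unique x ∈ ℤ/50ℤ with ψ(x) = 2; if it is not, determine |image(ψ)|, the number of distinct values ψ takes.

ψ(1) = 1^28 = 1.
ψ(7): Repeated squaring mod 50: 7^1 ≡ 7, 7^2 ≡ 7² = 49, 7^4 ≡ 49² = 2401 ≡ 1, 7^8 ≡ 1² = 1, 7^16 ≡ 1² = 1. Since 28 = 16 + 8 + 4, 7^28 ≡ 1·1·1: 1·1 = 1, then 1·1 = 1. So 7^28 ≡ 1 (mod 50).
So ψ(1) = ψ(7) = 1 while 1 ≠ 7, therefore ψ is not injective.
A non-injective map from the 50-element set ℤ/50ℤ to itself takes at most 49 distinct values, so it cannot be surjective. Therefore ψ is not surjective.
Since ψ is not surjective, we determine |image(ψ)|. Computing x^28 mod 50 for each x (by repeated squaring, reducing mod 50 at every step), the values ψ(0), ψ(1), …, ψ(49) are: 0, 1, 6, 11, 36, 25, 16, 1, 16, 21, 0, 31, 46, 21, 6, 25, 46, 41, 26, 41, 0, 11, 36, 31, 26, 25, 26, 31, 36, 11, 0, 41, 26, 41, 46, 25, 6, 21, 46, 31, 0, 21, 16, 1, 16, 25, 36, 11, 6, 1.
The distinct values are {0, 1, 6, 11, 16, 21, 25, 26, 31, 36, 41, 46}; there are 12 of them.

12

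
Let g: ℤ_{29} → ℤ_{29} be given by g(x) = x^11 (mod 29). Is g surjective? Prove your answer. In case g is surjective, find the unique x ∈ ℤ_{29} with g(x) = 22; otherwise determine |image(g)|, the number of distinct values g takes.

Since 29 is prime, the nonzero elements of ℤ_{29} form a cyclic group of order 28.
As gcd(11, 28) = 1, raising to the 11th power is a bijection on this group: if u^11 ≡ v^11 then (uv^{−1})^11 = 1, and the only element of order dividing gcd(11, 28) = 1 is 1, so u = v.
With g(0) = 0 this makes g injective on all of ℤ_{29}, hence bijective (finite equal-size domain and codomain). In particular g is surjective.
Since g is surjective, we find the preimage of 22. The inverse of x ↦ x^11 on (ℤ_{29})^× is x ↦ x^23, because 11·23 = 253 = 9·28 + 1 ≡ 1 (mod 28) and x^{28} = 1 for x ≠ 0 (Fermat). So g⁻¹(22) = 22^23 mod 29.
Repeated squaring mod 29: 22^1 ≡ 22, 22^2 ≡ 22² = 484 ≡ 20, 22^4 ≡ 20² = 400 ≡ 23, 22^8 ≡ 23² = 529 ≡ 7, 22^16 ≡ 7² = 49 ≡ 20. Since 23 = 16 + 4 + 2 + 1, 22^23 ≡ 20·23·20·22: 20·23 = 460 ≡ 25, then 25·20 = 500 ≡ 7, then 7·22 = 154 ≡ 9. So 22^23 ≡ 9 (mod 29).
Hence g⁻¹(22) = 9.

9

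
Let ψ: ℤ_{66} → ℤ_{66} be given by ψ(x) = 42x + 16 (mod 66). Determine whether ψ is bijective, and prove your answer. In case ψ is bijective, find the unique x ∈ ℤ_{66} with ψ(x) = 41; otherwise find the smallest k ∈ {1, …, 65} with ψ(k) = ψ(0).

11

By definition, injectivity means: for all s, t in the domain, ψ(s) = ψ(t) implies s = t.
We have gcd(42, 66) = 6 > 1. Taking s = 0 and t = 11: ψ(0) = 16 and ψ(11) = 42·11 + 16 = 478 ≡ 16 (mod 66).
So ψ(0) = ψ(11) while 0 ≠ 11, hence ψ is not injective, hence not bijective.
Since ψ is not bijective, we find the least positive k with ψ(k) = ψ(0): this means 42k ≡ 0 (mod 66), i.e. 66 ∣ 42k. Since gcd(42, 66) = 6, dividing through by 6 this holds exactly when 11 ∣ 7k, and as gcd(7, 11) = 1, exactly when 11 ∣ k.
The smallest positive such k is 11.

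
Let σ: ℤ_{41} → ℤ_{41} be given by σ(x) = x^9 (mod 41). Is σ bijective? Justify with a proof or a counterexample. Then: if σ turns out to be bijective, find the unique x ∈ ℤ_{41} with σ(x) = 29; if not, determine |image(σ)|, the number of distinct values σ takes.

30

Since 41 is prime, the nonzero elements of ℤ_{41} form a cyclic group of order 40.
As gcd(9, 40) = 1, raising to the 9th power is a bijection on this group: if x_1^9 ≡ x_2^9 then (x_1x_2^{−1})^9 = 1, and the only element of order dividing gcd(9, 40) = 1 is 1, so x_1 = x_2.
With σ(0) = 0 this makes σ injective on all of ℤ_{41}, hence bijective (finite equal-size domain and codomain). In particular σ is bijective.
Since σ is bijective, we find the preimage of 29. The inverse of x ↦ x^9 on (ℤ_{41})^× is x ↦ x^9, because 9·9 = 81 = 2·40 + 1 ≡ 1 (mod 40) and x^{40} = 1 for x ≠ 0 (Fermat). So σ⁻¹(29) = 29^9 mod 41.
Repeated squaring mod 41: 29^1 ≡ 29, 29^2 ≡ 29² = 841 ≡ 21, 29^4 ≡ 21² = 441 ≡ 31, 29^8 ≡ 31² = 961 ≡ 18. Since 9 = 8 + 1, 29^9 ≡ 18·29: 18·29 = 522 ≡ 30. So 29^9 ≡ 30 (mod 41).
Hence σ⁻¹(29) = 30.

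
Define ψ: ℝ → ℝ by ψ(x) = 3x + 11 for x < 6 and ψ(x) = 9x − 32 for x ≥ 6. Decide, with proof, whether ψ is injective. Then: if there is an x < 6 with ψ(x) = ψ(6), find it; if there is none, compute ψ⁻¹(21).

Both pieces are strictly increasing (slopes 3 and 9), so each is injective on its own interval.
The left piece maps (−∞, 6) onto (−∞, 29); the right piece maps [6, ∞) onto [22, ∞).
These images overlap. In particular ψ(6) = 22 (right piece), and solving 3x + 11 = 22 on the left piece gives x = 11/3 < 6.
So ψ(11/3) = ψ(6) with 11/3 ≠ 6, and ψ is not injective. This x = 11/3 is the requested value below 6.

11/3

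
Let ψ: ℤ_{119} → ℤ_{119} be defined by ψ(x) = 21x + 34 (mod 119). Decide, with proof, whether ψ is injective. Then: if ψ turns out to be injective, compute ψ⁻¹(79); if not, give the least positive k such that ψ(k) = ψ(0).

We have gcd(21, 119) = 7 > 1. Taking a = 0 and b = 17: ψ(0) = 34 and ψ(17) = 21·17 + 34 = 391 ≡ 34 (mod 119).
So ψ(0) = ψ(17) while 0 ≠ 17, therefore ψ is not injective.
Since ψ is not injective, we find the least positive k with ψ(k) = ψ(0): this means 21k ≡ 0 (mod 119), i.e. 119 ∣ 21k. Since gcd(21, 119) = 7, dividing through by 7 this holds exactly when 17 ∣ 3k, and as gcd(3, 17) = 1, exactly when 17 ∣ k.
The smallest positive such k is 17.

17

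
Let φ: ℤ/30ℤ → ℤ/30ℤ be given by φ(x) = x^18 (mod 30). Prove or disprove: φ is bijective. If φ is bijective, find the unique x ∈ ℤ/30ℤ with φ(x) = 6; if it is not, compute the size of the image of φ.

φ(2): Repeated squaring mod 30: 2^1 ≡ 2, 2^2 ≡ 2² = 4, 2^4 ≡ 4² = 16, 2^8 ≡ 16² = 256 ≡ 16, 2^16 ≡ 16² = 256 ≡ 16. Since 18 = 16 + 2, 2^18 ≡ 16·4: 16·4 = 64 ≡ 4. So 2^18 ≡ 4 (mod 30).
φ(8): Repeated squaring mod 30: 8^1 ≡ 8, 8^2 ≡ 8² = 64 ≡ 4, 8^4 ≡ 4² = 16, 8^8 ≡ 16² = 256 ≡ 16, 8^16 ≡ 16² = 256 ≡ 16. Since 18 = 16 + 2, 8^18 ≡ 16·4: 16·4 = 64 ≡ 4. So 8^18 ≡ 4 (mod 30).
So φ(2) = φ(8) = 4 while 2 ≠ 8, hence φ is not injective, hence not bijective.
Since φ is not bijective, we determine |image(φ)|. Computing x^18 mod 30 for each x (by repeated squaring, reducing mod 30 at every step), the values φ(0), φ(1), …, φ(29) are: 0, 1, 4, 9, 16, 25, 6, 19, 4, 21, 10, 1, 24, 19, 16, 15, 16, 19, 24, 1, 10, 21, 4, 19, 6, 25, 16, 9, 4, 1.
The distinct values are {0, 1, 4, 6, 9, 10, 15, 16, 19, 21, 24, 25}; there are 12 of them.

12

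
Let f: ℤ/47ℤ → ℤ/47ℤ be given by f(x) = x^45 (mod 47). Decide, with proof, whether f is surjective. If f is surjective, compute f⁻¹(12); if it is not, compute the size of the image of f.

4

Since 47 is prime, the nonzero elements of ℤ/47ℤ form a cyclic group of order 46.
As gcd(45, 46) = 1, raising to the 45th power is a bijection on this group: if s^45 ≡ t^45 then (st^{−1})^45 = 1, and the only element of order dividing gcd(45, 46) = 1 is 1, so s = t.
With f(0) = 0 this makes f injective on all of ℤ/47ℤ, hence bijective (finite equal-size domain and codomain). In particular f is surjective.
Since f is surjective, we find the preimage of 12. The inverse of x ↦ x^45 on (ℤ/47ℤ)^× is x ↦ x^45, because 45·45 = 2025 = 44·46 + 1 ≡ 1 (mod 46) and x^{46} = 1 for x ≠ 0 (Fermat). So f⁻¹(12) = 12^45 mod 47.
Repeated squaring mod 47: 12^1 ≡ 12, 12^2 ≡ 12² = 144 ≡ 3, 12^4 ≡ 3² = 9, 12^8 ≡ 9² = 81 ≡ 34, 12^16 ≡ 34² = 1156 ≡ 28, 12^32 ≡ 28² = 784 ≡ 32. Since 45 = 32 + 8 + 4 + 1, 12^45 ≡ 32·34·9·12: 32·34 = 1088 ≡ 7, then 7·9 = 63 ≡ 16, then 16·12 = 192 ≡ 4. So 12^45 ≡ 4 (mod 47).
Hence f⁻¹(12) = 4.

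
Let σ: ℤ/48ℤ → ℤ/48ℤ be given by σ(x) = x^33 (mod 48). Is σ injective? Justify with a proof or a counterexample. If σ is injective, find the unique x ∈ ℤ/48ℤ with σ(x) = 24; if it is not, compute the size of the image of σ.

27

σ(0) = 0^33 = 0.
σ(6): Repeated squaring mod 48: 6^1 ≡ 6, 6^2 ≡ 6² = 36, 6^4 ≡ 36² = 1296 ≡ 0, 6^8 ≡ 0² = 0, 6^16 ≡ 0² = 0, 6^32 ≡ 0² = 0. Since 33 = 32 + 1, 6^33 ≡ 0·6: 0·6 = 0. So 6^33 ≡ 0 (mod 48).
So σ(0) = σ(6) = 0 while 0 ≠ 6, therefore σ is not injective.
Since σ is not injective, we determine |image(σ)|. Computing x^33 mod 48 for each x (by repeated squaring, reducing mod 48 at every step), the values σ(0), σ(1), …, σ(47) are: 0, 1, 32, 3, 16, 5, 0, 7, 32, 9, 16, 11, 0, 13, 32, 15, 16, 17, 0, 19, 32, 21, 16, 23, 0, 25, 32, 27, 16, 29, 0, 31, 32, 33, 16, 35, 0, 37, 32, 39, 16, 41, 0, 43, 32, 45, 16, 47.
The distinct values are {0, 1, 3, 5, 7, 9, 11, 13, 15, 16, 17, 19, 21, 23, 25, 27, 29, 31, 32, 33, 35, 37, 39, 41, 43, 45, 47}; there are 27 of them.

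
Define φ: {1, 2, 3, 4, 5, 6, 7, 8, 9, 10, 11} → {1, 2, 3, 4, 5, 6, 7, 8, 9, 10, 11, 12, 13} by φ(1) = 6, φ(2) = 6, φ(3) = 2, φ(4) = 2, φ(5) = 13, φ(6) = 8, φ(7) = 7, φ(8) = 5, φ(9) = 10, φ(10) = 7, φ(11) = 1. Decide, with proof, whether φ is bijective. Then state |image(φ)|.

8

φ(1) = 6 = φ(2) with 1 ≠ 2, so φ is not injective, hence not bijective.
The image of φ is {1, 2, 5, 6, 7, 8, 10, 13}, which has 8 elements.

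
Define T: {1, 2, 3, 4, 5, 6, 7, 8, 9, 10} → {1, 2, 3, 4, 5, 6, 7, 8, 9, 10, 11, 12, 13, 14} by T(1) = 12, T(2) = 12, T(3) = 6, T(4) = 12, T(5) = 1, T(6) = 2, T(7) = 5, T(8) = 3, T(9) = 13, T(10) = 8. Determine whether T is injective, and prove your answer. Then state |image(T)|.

8

T(1) = 12 = T(2) with 1 ≠ 2, so T is not injective.
The image of T is {1, 2, 3, 5, 6, 8, 12, 13}, which has 8 elements.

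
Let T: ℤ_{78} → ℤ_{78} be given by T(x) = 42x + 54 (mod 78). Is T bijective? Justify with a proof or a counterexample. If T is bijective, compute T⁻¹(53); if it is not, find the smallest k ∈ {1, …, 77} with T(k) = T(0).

13

We have gcd(42, 78) = 6 > 1. Taking s = 0 and t = 13: T(0) = 54 and T(13) = 42·13 + 54 = 600 ≡ 54 (mod 78).
So T(0) = T(13) while 0 ≠ 13, hence T is not injective, hence not bijective.
Since T is not bijective, we find the least positive k with T(k) = T(0): this means 42k ≡ 0 (mod 78), i.e. 78 ∣ 42k. Since gcd(42, 78) = 6, dividing through by 6 this holds exactly when 13 ∣ 7k, and as gcd(7, 13) = 1, exactly when 13 ∣ k.
The smallest positive such k is 13.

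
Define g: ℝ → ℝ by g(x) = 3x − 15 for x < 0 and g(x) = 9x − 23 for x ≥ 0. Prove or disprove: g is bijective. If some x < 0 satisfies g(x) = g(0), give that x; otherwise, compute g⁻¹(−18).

Both pieces are strictly increasing (slopes 3 and 9), so each is injective on its own interval.
The left piece maps (−∞, 0) onto (−∞, −15); the right piece maps [0, ∞) onto [−23, ∞).
These images overlap. In particular g(0) = −23 (right piece), and solving 3x − 15 = −23 on the left piece gives x = −8/3 < 0.
So g(−8/3) = g(0) with −8/3 ≠ 0, and g is not injective, hence not bijective. This x = −8/3 is the requested value below 0.

-8/3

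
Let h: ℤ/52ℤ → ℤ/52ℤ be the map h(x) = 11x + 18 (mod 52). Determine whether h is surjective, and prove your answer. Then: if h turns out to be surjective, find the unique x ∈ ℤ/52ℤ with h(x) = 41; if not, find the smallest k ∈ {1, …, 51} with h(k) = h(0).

By definition, surjectivity means every element of the codomain has a preimage under h.
Since gcd(11, 52) = 1, 11 is invertible modulo 52. Euclid's algorithm: 52 = 4·11 + 8, 11 = 1·8 + 3, 8 = 2·3 + 2, 3 = 1·2 + 1; back-substituting gives 1 = 19·11 − 4·52, so 11⁻¹ ≡ 19 (mod 52).
For any y ∈ ℤ/52ℤ, x = 19(y − 18) mod 52 satisfies h(x) = 11·19(y − 18) + 18 ≡ y (since 11·19 ≡ 1 mod 52). So every y has a preimage.
Therefore h is surjective.
Since h is surjective, we compute h⁻¹(41): solve 11x + 18 ≡ 41 (mod 52), i.e. 11x ≡ 23 (mod 52).
Multiplying by 11⁻¹ = 19 gives x ≡ 19·23 = 437 = 8·52 + 21 ≡ 21 (mod 52).
Check: h(21) = 11·21 + 18 = 249 = 4·52 + 41 ≡ 41 (mod 52).

21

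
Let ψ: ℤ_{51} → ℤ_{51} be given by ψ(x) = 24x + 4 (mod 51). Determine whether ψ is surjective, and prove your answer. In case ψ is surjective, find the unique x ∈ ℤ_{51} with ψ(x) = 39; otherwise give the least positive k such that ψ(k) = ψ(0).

Recall: surjectivity means every element of the codomain has a preimage under ψ.
Since gcd(24, 51) = 3, we have 24x ≡ 0 (mod 3) for all x, so ψ(x) ≡ 1 (mod 3).
But 0 ≢ 1 (mod 3), so 0 ∈ ℤ_{51} has no preimage. Hence ψ is not surjective.
Since ψ is not surjective, we find the least positive k with ψ(k) = ψ(0): this means 24k ≡ 0 (mod 51), i.e. 51 ∣ 24k. Since gcd(24, 51) = 3, dividing through by 3 this holds exactly when 17 ∣ 8k, and as gcd(8, 17) = 1, exactly when 17 ∣ k.
The smallest positive such k is 17.

17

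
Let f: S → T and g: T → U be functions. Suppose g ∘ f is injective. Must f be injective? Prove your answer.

Suppose f(s) = f(t). Applying g: (g ∘ f)(s) = (g ∘ f)(t). Since g ∘ f is injective, s = t. So f is injective.

injective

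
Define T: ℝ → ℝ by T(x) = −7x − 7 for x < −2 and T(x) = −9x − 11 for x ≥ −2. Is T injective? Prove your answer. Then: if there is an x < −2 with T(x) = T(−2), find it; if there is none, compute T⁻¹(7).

-2

Both pieces are strictly decreasing (slopes −7 and −9), so each is injective on its own interval.
The left piece maps (−∞, −2) onto (7, ∞); the right piece maps [−2, ∞) onto (−∞, 7].
These images are disjoint, so no value is attained by both pieces. Thus T is injective.
Because the two images are disjoint, no x < −2 has T(x) = T(−2), so we compute T⁻¹(7): 7 lies in (−∞, 7], so solve −9x − 11 = 7: x = (7 + 11)/(−9) = −2.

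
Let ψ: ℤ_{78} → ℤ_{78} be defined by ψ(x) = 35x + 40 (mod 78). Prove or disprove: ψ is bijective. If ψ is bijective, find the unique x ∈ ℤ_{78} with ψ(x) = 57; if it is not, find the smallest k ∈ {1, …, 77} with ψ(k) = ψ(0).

25

Suppose ψ(s) = ψ(t) in ℤ_{78}. Then 35s + 40 ≡ 35t + 40 (mod 78), hence 35(s − t) ≡ 0 (mod 78).
Since gcd(35, 78) = 1, 35 is invertible modulo 78, thus s − t ≡ 0 (mod 78), i.e. s = t.
We now compute 35⁻¹ mod 78 explicitly. Euclid's algorithm: 78 = 2·35 + 8, 35 = 4·8 + 3, 8 = 2·3 + 2, 3 = 1·2 + 1; back-substituting gives 1 = 29·35 − 13·78, so 35⁻¹ ≡ 29 (mod 78).
Then y ↦ 29(y − 40) is a two-sided inverse to ψ, so every y ∈ ℤ_{78} has a preimage.
So ψ is bijective.
Since ψ is bijective, we compute ψ⁻¹(57): solve 35x + 40 ≡ 57 (mod 78), i.e. 35x ≡ 17 (mod 78).
Multiplying by 35⁻¹ = 29 gives x ≡ 29·17 = 493 = 6·78 + 25 ≡ 25 (mod 78).
Check: ψ(25) = 35·25 + 40 = 915 = 11·78 + 57 ≡ 57 (mod 78).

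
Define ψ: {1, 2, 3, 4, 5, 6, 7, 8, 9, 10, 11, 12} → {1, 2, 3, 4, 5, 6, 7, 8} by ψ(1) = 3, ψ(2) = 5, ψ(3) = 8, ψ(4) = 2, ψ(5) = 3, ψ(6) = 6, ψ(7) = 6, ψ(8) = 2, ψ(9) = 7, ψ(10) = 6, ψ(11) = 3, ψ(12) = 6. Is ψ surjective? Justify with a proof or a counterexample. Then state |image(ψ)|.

No element maps to 1, so ψ is not surjective.
The image of ψ is {2, 3, 5, 6, 7, 8}, which has 6 elements.

6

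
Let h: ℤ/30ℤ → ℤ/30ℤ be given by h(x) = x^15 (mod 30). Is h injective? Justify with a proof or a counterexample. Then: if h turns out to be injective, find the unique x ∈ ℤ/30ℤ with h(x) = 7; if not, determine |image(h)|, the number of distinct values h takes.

Computing x^15 mod 30 for each x (by repeated squaring, reducing mod 30 at every step), the values h(0), h(1), …, h(29) are: 0, 1, 8, 27, 4, 5, 6, 13, 2, 9, 10, 11, 18, 7, 14, 15, 16, 23, 12, 19, 20, 21, 28, 17, 24, 25, 26, 3, 22, 29.
Every element of ℤ/30ℤ appears exactly once in this list, so h is a bijection, and in particular injective.
Since h is injective, we read off the preimage of 7 from the same table: h(13) = 7, so h⁻¹(7) = 13.

13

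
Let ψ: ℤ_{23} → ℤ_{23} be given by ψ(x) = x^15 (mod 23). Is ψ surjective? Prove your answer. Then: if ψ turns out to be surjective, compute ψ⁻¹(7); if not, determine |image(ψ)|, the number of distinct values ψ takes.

Since 23 is prime, the nonzero elements of ℤ_{23} form a cyclic group of order 22.
As gcd(15, 22) = 1, raising to the 15th power is a bijection on this group: if u^15 ≡ v^15 then (uv^{−1})^15 = 1, and the only element of order dividing gcd(15, 22) = 1 is 1, so u = v.
With ψ(0) = 0 this makes ψ injective on all of ℤ_{23}, hence bijective (finite equal-size domain and codomain). In particular ψ is surjective.
Since ψ is surjective, we find the preimage of 7. The inverse of x ↦ x^15 on (ℤ_{23})^× is x ↦ x^3, because 15·3 = 45 = 2·22 + 1 ≡ 1 (mod 22) and x^{22} = 1 for x ≠ 0 (Fermat). So ψ⁻¹(7) = 7^3 mod 23.
Repeated squaring mod 23: 7^1 ≡ 7, 7^2 ≡ 7² = 49 ≡ 3. Since 3 = 2 + 1, 7^3 ≡ 3·7: 3·7 = 21. So 7^3 ≡ 21 (mod 23).
Hence ψ⁻¹(7) = 21.

21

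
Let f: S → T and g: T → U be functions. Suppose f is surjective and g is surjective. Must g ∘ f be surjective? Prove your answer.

surjective

Let c ∈ U. Since g is surjective, there is b ∈ T with g(b) = c. Since f is surjective, there is a ∈ S with f(a) = b.
Then (g ∘ f)(a) = g(b) = c. Thus g ∘ f is surjective.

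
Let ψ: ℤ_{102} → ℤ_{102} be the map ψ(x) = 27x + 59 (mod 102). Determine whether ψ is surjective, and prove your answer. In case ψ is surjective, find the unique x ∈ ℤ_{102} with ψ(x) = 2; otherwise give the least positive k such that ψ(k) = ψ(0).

34

By definition, ψ is surjective if every y in the codomain equals ψ(x) for some x in the domain.
Since gcd(27, 102) = 3, we have 27x ≡ 0 (mod 3) for all x, so ψ(x) ≡ 2 (mod 3).
But 0 ≢ 2 (mod 3), so 0 ∈ ℤ_{102} has no preimage. So ψ is not surjective.
Since ψ is not surjective, we find the least positive k with ψ(k) = ψ(0): this means 27k ≡ 0 (mod 102), i.e. 102 ∣ 27k. Since gcd(27, 102) = 3, dividing through by 3 this holds exactly when 34 ∣ 9k, and as gcd(9, 34) = 1, exactly when 34 ∣ k.
The smallest positive such k is 34.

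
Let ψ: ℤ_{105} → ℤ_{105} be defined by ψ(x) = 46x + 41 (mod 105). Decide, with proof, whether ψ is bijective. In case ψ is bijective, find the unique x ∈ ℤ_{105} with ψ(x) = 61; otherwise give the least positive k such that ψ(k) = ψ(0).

5

If ψ(x_1) = ψ(x_2), then 46x_1 ≡ 46x_2 (mod 105). Because gcd(46, 105) = 1, we may cancel 46 to get x_1 ≡ x_2 (mod 105).
We now compute 46⁻¹ mod 105 explicitly. Euclid's algorithm: 105 = 2·46 + 13, 46 = 3·13 + 7, 13 = 1·7 + 6, 7 = 1·6 + 1; back-substituting gives 1 = 16·46 − 7·105, so 46⁻¹ ≡ 16 (mod 105).
For any y ∈ ℤ_{105}, x = 16(y − 41) mod 105 satisfies ψ(x) = 46·16(y − 41) + 41 ≡ y (since 46·16 ≡ 1 mod 105). So every y has a preimage.
Hence ψ is bijective.
Since ψ is bijective, we find ψ⁻¹(61): we need 46x ≡ 61 − 41 ≡ 20 (mod 105). Using 46⁻¹ = 16: x ≡ 16·20 = 320 = 3·105 + 5, so x = 5.
Check: ψ(5) = 46·5 + 41 = 271 = 2·105 + 61 ≡ 61 (mod 105).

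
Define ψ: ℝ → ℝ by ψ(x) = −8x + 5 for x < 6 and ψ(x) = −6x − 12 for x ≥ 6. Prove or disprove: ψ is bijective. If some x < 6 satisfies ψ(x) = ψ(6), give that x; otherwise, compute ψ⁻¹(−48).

6

Both pieces are strictly decreasing (slopes −8 and −6), so each is injective on its own interval.
The left piece maps (−∞, 6) onto (−43, ∞); the right piece maps [6, ∞) onto (−∞, −48].
The images leave a gap (−43 has no preimage), so ψ is not surjective, hence not bijective.
Because the two images are disjoint, no x < 6 has ψ(x) = ψ(6), so we compute ψ⁻¹(−48): −48 lies in (−∞, −48], so solve −6x − 12 = −48: x = (−48 + 12)/(−6) = 6.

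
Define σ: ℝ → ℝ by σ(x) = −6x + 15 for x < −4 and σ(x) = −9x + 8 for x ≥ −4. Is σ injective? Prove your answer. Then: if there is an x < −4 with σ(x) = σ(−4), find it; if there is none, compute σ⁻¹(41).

Both pieces are strictly decreasing (slopes −6 and −9), so each is injective on its own interval.
The left piece maps (−∞, −4) onto (39, ∞); the right piece maps [−4, ∞) onto (−∞, 44].
These images overlap. In particular σ(−4) = 44 (right piece), and solving −6x + 15 = 44 on the left piece gives x = −29/6 < −4.
So σ(−29/6) = σ(−4) with −29/6 ≠ −4, and σ is not injective. This x = −29/6 is the requested value below −4.

-29/6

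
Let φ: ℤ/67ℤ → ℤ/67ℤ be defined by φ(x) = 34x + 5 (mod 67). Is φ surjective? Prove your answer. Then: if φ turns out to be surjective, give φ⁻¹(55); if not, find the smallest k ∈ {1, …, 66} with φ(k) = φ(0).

Since gcd(34, 67) = 1, 34 is invertible modulo 67. Euclid's algorithm: 67 = 1·34 + 33, 34 = 1·33 + 1; back-substituting gives 1 = 2·34 − 1·67, so 34⁻¹ ≡ 2 (mod 67).
For any y ∈ ℤ/67ℤ, x = 2(y − 5) mod 67 satisfies φ(x) = 34·2(y − 5) + 5 ≡ y (since 34·2 ≡ 1 mod 67). So every y has a preimage.
So φ is surjective.
Since φ is surjective, we find φ⁻¹(55): we need 34x ≡ 55 − 5 ≡ 50 (mod 67). Using 34⁻¹ = 2: x ≡ 2·50 = 100 = 1·67 + 33, so x = 33.
Check: φ(33) = 34·33 + 5 = 1127 = 16·67 + 55 ≡ 55 (mod 67).

33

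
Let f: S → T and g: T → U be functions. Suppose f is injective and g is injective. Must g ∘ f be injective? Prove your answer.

injective

Suppose (g ∘ f)(x_1) = (g ∘ f)(x_2), i.e. g(f(x_1)) = g(f(x_2)).
Since g is injective, f(x_1) = f(x_2). Since f is injective, x_1 = x_2. Hence g ∘ f is injective.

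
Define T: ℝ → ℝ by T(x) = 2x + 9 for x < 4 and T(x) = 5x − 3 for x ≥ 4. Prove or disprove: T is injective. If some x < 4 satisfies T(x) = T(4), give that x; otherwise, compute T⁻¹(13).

Both pieces are strictly increasing (slopes 2 and 5), so each is injective on its own interval.
The left piece maps (−∞, 4) onto (−∞, 17); the right piece maps [4, ∞) onto [17, ∞).
These images are disjoint, so no value is attained by both pieces. Thus T is injective.
Because the two images are disjoint, no x < 4 has T(x) = T(4), so we compute T⁻¹(13): 13 lies in (−∞, 17), so solve 2x + 9 = 13: x = (13 − 9)/2 = 2.

2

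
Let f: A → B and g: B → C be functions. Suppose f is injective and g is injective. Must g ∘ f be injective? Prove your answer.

injective

Suppose (g ∘ f)(a) = (g ∘ f)(b), i.e. g(f(a)) = g(f(b)).
Since g is injective, f(a) = f(b). Since f is injective, a = b. Hence g ∘ f is injective.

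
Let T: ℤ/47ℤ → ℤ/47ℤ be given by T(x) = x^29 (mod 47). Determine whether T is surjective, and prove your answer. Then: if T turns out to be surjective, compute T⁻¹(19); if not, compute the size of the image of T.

10

Since 47 is prime, the nonzero elements of ℤ/47ℤ form a cyclic group of order 46.
As gcd(29, 46) = 1, raising to the 29th power is a bijection on this group: if x_1^29 ≡ x_2^29 then (x_1x_2^{−1})^29 = 1, and the only element of order dividing gcd(29, 46) = 1 is 1, so x_1 = x_2.
With T(0) = 0 this makes T injective on all of ℤ/47ℤ, hence bijective (finite equal-size domain and codomain). In particular T is surjective.
Since T is surjective, we find the preimage of 19. The inverse of x ↦ x^29 on (ℤ/47ℤ)^× is x ↦ x^27, because 29·27 = 783 = 17·46 + 1 ≡ 1 (mod 46) and x^{46} = 1 for x ≠ 0 (Fermat). So T⁻¹(19) = 19^27 mod 47.
Repeated squaring mod 47: 19^1 ≡ 19, 19^2 ≡ 19² = 361 ≡ 32, 19^4 ≡ 32² = 1024 ≡ 37, 19^8 ≡ 37² = 1369 ≡ 6, 19^16 ≡ 6² = 36. Since 27 = 16 + 8 + 2 + 1, 19^27 ≡ 36·6·32·19: 36·6 = 216 ≡ 28, then 28·32 = 896 ≡ 3, then 3·19 = 57 ≡ 10. So 19^27 ≡ 10 (mod 47).
Hence T⁻¹(19) = 10.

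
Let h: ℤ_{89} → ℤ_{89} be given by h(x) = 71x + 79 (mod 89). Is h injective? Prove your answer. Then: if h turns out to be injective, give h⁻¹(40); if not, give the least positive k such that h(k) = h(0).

Suppose h(u) = h(v) in ℤ_{89}. Then 71u + 79 ≡ 71v + 79 (mod 89), so 71(u − v) ≡ 0 (mod 89).
Since gcd(71, 89) = 1, 71 is invertible modulo 89, so u − v ≡ 0 (mod 89), i.e. u = v.
Therefore h is injective.
We now compute 71⁻¹ mod 89 explicitly. Euclid's algorithm: 89 = 1·71 + 18, 71 = 3·18 + 17, 18 = 1·17 + 1; back-substituting gives 1 = 84·71 − 67·89, so 71⁻¹ ≡ 84 (mod 89).
Since h is injective, we find h⁻¹(40): we need 71x ≡ 40 − 79 ≡ 50 (mod 89). Using 71⁻¹ = 84: x ≡ 84·50 = 4200 = 47·89 + 17, so x = 17.
Check: h(17) = 71·17 + 79 = 1286 = 14·89 + 40 ≡ 40 (mod 89).

17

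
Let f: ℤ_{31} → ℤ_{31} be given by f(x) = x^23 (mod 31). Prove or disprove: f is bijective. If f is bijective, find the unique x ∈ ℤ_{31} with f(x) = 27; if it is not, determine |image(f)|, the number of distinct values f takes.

Since 31 is prime, the nonzero elements of ℤ_{31} form a cyclic group of order 30.
As gcd(23, 30) = 1, raising to the 23rd power is a bijection on this group: if u^23 ≡ v^23 then (uv^{−1})^23 = 1, and the only element of order dividing gcd(23, 30) = 1 is 1, so u = v.
With f(0) = 0 this makes f injective on all of ℤ_{31}, hence bijective (finite equal-size domain and codomain). In particular f is bijective.
Since f is bijective, we find the preimage of 27. The inverse of x ↦ x^23 on (ℤ_{31})^× is x ↦ x^17, because 23·17 = 391 = 13·30 + 1 ≡ 1 (mod 30) and x^{30} = 1 for x ≠ 0 (Fermat). So f⁻¹(27) = 27^17 mod 31.
Repeated squaring mod 31: 27^1 ≡ 27, 27^2 ≡ 27² = 729 ≡ 16, 27^4 ≡ 16² = 256 ≡ 8, 27^8 ≡ 8² = 64 ≡ 2, 27^16 ≡ 2² = 4. Since 17 = 16 + 1, 27^17 ≡ 4·27: 4·27 = 108 ≡ 15. So 27^17 ≡ 15 (mod 31).
Hence f⁻¹(27) = 15.

15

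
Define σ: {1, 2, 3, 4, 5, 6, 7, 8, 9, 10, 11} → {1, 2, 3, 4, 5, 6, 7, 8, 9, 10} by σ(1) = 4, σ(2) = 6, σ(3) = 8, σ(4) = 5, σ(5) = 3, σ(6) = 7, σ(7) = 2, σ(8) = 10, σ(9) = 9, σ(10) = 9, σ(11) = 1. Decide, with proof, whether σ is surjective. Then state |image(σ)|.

10

Every element of the codomain has a preimage: 1 = σ(11), 2 = σ(7), 3 = σ(5), 4 = σ(1), 5 = σ(4), 6 = σ(2), 7 = σ(6), 8 = σ(3), 9 = σ(9), 10 = σ(8).
Hence σ is surjective.
The image of σ is {1, 2, 3, 4, 5, 6, 7, 8, 9, 10}, which has 10 elements.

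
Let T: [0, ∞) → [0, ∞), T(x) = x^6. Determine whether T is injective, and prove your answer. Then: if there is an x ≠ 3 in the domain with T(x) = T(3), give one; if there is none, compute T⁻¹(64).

On [0, ∞), x ↦ x^6 is strictly increasing, so T(x_1) = T(x_2) forces x_1 = x_2. Thus T is injective.
Since x ↦ x^6 is strictly increasing on [0, ∞), it is injective there, so no x ≠ 3 in the domain has T(x) = T(3). We therefore compute T⁻¹(64) = 64^{1/6} = 2 (indeed 2^6 = 64).

2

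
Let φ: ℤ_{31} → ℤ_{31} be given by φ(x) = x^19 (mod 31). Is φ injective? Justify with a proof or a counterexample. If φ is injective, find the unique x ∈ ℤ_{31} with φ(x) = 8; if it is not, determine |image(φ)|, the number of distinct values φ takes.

Since 31 is prime, the nonzero elements of ℤ_{31} form a cyclic group of order 30.
As gcd(19, 30) = 1, raising to the 19th power is a bijection on this group: if x_1^19 ≡ x_2^19 then (x_1x_2^{−1})^19 = 1, and the only element of order dividing gcd(19, 30) = 1 is 1, so x_1 = x_2.
With φ(0) = 0 this makes φ injective on all of ℤ_{31}, hence bijective (finite equal-size domain and codomain). In particular φ is injective.
Since φ is injective, we find the preimage of 8. The inverse of x ↦ x^19 on (ℤ_{31})^× is x ↦ x^19, because 19·19 = 361 = 12·30 + 1 ≡ 1 (mod 30) and x^{30} = 1 for x ≠ 0 (Fermat). So φ⁻¹(8) = 8^19 mod 31.
Repeated squaring mod 31: 8^1 ≡ 8, 8^2 ≡ 8² = 64 ≡ 2, 8^4 ≡ 2² = 4, 8^8 ≡ 4² = 16, 8^16 ≡ 16² = 256 ≡ 8. Since 19 = 16 + 2 + 1, 8^19 ≡ 8·2·8: 8·2 = 16, then 16·8 = 128 ≡ 4. So 8^19 ≡ 4 (mod 31).
Hence φ⁻¹(8) = 4.

4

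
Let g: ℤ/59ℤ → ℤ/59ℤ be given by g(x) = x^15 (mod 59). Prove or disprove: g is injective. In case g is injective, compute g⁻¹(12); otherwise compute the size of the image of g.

Since 59 is prime, the nonzero elements of ℤ/59ℤ form a cyclic group of order 58.
As gcd(15, 58) = 1, raising to the 15th power is a bijection on this group: if a^15 ≡ b^15 then (ab^{−1})^15 = 1, and the only element of order dividing gcd(15, 58) = 1 is 1, so a = b.
With g(0) = 0 this makes g injective on all of ℤ/59ℤ, hence bijective (finite equal-size domain and codomain). In particular g is injective.
Since g is injective, we find the preimage of 12. The inverse of x ↦ x^15 on (ℤ/59ℤ)^× is x ↦ x^31, because 15·31 = 465 = 8·58 + 1 ≡ 1 (mod 58) and x^{58} = 1 for x ≠ 0 (Fermat). So g⁻¹(12) = 12^31 mod 59.
Repeated squaring mod 59: 12^1 ≡ 12, 12^2 ≡ 12² = 144 ≡ 26, 12^4 ≡ 26² = 676 ≡ 27, 12^8 ≡ 27² = 729 ≡ 21, 12^16 ≡ 21² = 441 ≡ 28. Since 31 = 16 + 8 + 4 + 2 + 1, 12^31 ≡ 28·21·27·26·12: 28·21 = 588 ≡ 57, then 57·27 = 1539 ≡ 5, then 5·26 = 130 ≡ 12, then 12·12 = 144 ≡ 26. So 12^31 ≡ 26 (mod 59).
Hence g⁻¹(12) = 26.

26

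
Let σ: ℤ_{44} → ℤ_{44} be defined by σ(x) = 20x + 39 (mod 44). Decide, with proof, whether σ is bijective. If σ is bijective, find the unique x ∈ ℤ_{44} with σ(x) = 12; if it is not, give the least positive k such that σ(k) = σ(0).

11

Recall that injectivity means: for all a, b in the domain, σ(a) = σ(b) implies a = b.
We have gcd(20, 44) = 4 > 1. Taking a = 0 and b = 11: σ(0) = 39 and σ(11) = 20·11 + 39 = 259 ≡ 39 (mod 44).
So σ(0) = σ(11) while 0 ≠ 11, thus σ is not injective, hence not bijective.
Since σ is not bijective, we find the least positive k with σ(k) = σ(0): this means 20k ≡ 0 (mod 44), i.e. 44 ∣ 20k. Since gcd(20, 44) = 4, dividing through by 4 this holds exactly when 11 ∣ 5k, and as gcd(5, 11) = 1, exactly when 11 ∣ k.
The smallest positive such k is 11.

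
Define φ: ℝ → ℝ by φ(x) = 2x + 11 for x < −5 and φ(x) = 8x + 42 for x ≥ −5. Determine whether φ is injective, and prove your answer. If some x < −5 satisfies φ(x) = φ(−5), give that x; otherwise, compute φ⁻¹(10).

Both pieces are strictly increasing (slopes 2 and 8), so each is injective on its own interval.
The left piece maps (−∞, −5) onto (−∞, 1); the right piece maps [−5, ∞) onto [2, ∞).
These images are disjoint, so no value is attained by both pieces. Thus φ is injective.
Because the two images are disjoint, no x < −5 has φ(x) = φ(−5), so we compute φ⁻¹(10): 10 lies in [2, ∞), so solve 8x + 42 = 10: x = (10 − 42)/8 = −4.

-4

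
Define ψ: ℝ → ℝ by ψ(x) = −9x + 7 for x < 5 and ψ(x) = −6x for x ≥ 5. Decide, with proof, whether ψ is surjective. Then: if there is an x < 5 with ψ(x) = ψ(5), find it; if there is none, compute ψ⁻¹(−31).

Both pieces are strictly decreasing (slopes −9 and −6), so each is injective on its own interval.
The left piece maps (−∞, 5) onto (−38, ∞); the right piece maps [5, ∞) onto (−∞, −30].
The union (−38, ∞) ∪ (−∞, −30] covers ℝ, so ψ is surjective.
For the follow-up: the images overlap, so an x < 5 with ψ(x) = ψ(5) exists. ψ(5) = −30; solving −9x + 7 = −30 for x < 5 gives x = (−30 − 7)/(−9) = 37/9.

37/9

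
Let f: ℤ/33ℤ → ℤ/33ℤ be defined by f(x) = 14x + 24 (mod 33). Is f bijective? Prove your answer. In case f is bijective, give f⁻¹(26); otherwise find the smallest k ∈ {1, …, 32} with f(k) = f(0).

By definition, f is injective when f(u) = f(v) forces u = v.
If f(u) = f(v), then 14u ≡ 14v (mod 33). Because gcd(14, 33) = 1, we may cancel 14 to get u ≡ v (mod 33).
We now compute 14⁻¹ mod 33 explicitly. Euclid's algorithm: 33 = 2·14 + 5, 14 = 2·5 + 4, 5 = 1·4 + 1; back-substituting gives 1 = 26·14 − 11·33, so 14⁻¹ ≡ 26 (mod 33).
For any y ∈ ℤ/33ℤ, x = 26(y − 24) mod 33 satisfies f(x) = 14·26(y − 24) + 24 ≡ y (since 14·26 ≡ 1 mod 33). So every y has a preimage.
Therefore f is bijective.
Since f is bijective, we find f⁻¹(26): we need 14x ≡ 26 − 24 ≡ 2 (mod 33). Using 14⁻¹ = 26: x ≡ 26·2 = 52 = 1·33 + 19, so x = 19.
Check: f(19) = 14·19 + 24 = 290 = 8·33 + 26 ≡ 26 (mod 33).

19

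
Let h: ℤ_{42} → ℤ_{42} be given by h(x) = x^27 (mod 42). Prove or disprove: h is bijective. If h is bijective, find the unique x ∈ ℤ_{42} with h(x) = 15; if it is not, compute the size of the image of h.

18

h(2): Repeated squaring mod 42: 2^1 ≡ 2, 2^2 ≡ 2² = 4, 2^4 ≡ 4² = 16, 2^8 ≡ 16² = 256 ≡ 4, 2^16 ≡ 4² = 16. Since 27 = 16 + 8 + 2 + 1, 2^27 ≡ 16·4·4·2: 16·4 = 64 ≡ 22, then 22·4 = 88 ≡ 4, then 4·2 = 8. So 2^27 ≡ 8 (mod 42).
h(8): Repeated squaring mod 42: 8^1 ≡ 8, 8^2 ≡ 8² = 64 ≡ 22, 8^4 ≡ 22² = 484 ≡ 22, 8^8 ≡ 22² = 484 ≡ 22, 8^16 ≡ 22² = 484 ≡ 22. Since 27 = 16 + 8 + 2 + 1, 8^27 ≡ 22·22·22·8: 22·22 = 484 ≡ 22, then 22·22 = 484 ≡ 22, then 22·8 = 176 ≡ 8. So 8^27 ≡ 8 (mod 42).
So h(2) = h(8) = 8 while 2 ≠ 8, so h is not injective, hence not bijective.
Since h is not bijective, we determine |image(h)|. Computing x^27 mod 42 for each x (by repeated squaring, reducing mod 42 at every step), the values h(0), h(1), …, h(41) are: 0, 1, 8, 27, 22, 41, 6, 7, 8, 15, 34, 29, 6, 13, 14, 15, 22, 41, 36, 13, 20, 21, 22, 29, 6, 1, 20, 27, 28, 29, 36, 13, 8, 27, 34, 35, 36, 1, 20, 15, 34, 41.
The distinct values are {0, 1, 6, 7, 8, 13, 14, 15, 20, 21, 22, 27, 28, 29, 34, 35, 36, 41}; there are 18 of them.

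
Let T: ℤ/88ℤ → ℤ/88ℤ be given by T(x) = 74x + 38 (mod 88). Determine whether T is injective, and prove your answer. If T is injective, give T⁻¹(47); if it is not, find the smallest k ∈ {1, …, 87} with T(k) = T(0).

We have gcd(74, 88) = 2 > 1. Taking s = 0 and t = 44: T(0) = 38 and T(44) = 74·44 + 38 = 3294 ≡ 38 (mod 88).
So T(0) = T(44) while 0 ≠ 44, hence T is not injective.
Since T is not injective, we find the least positive k with T(k) = T(0): this means 74k ≡ 0 (mod 88), i.e. 88 ∣ 74k. Since gcd(74, 88) = 2, dividing through by 2 this holds exactly when 44 ∣ 37k, and as gcd(37, 44) = 1, exactly when 44 ∣ k.
The smallest positive such k is 44.

44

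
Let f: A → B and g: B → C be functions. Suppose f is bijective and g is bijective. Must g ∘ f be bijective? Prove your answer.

Injectivity: if g(f(u)) = g(f(v)) then f(u) = f(v) (g injective) so u = v (f injective).
Surjectivity: for c ∈ C pick b with g(b) = c, then a with f(a) = b; then (g ∘ f)(a) = c.
So g ∘ f is bijective.

bijective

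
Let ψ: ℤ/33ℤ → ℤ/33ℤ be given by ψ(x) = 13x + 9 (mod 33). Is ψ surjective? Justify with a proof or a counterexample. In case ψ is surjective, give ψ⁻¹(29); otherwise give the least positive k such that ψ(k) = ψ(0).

Since gcd(13, 33) = 1, 13 is invertible modulo 33. Euclid's algorithm: 33 = 2·13 + 7, 13 = 1·7 + 6, 7 = 1·6 + 1; back-substituting gives 1 = 28·13 − 11·33, so 13⁻¹ ≡ 28 (mod 33).
For any y ∈ ℤ/33ℤ, x = 28(y − 9) mod 33 satisfies ψ(x) = 13·28(y − 9) + 9 ≡ y (since 13·28 ≡ 1 mod 33). So every y has a preimage.
So ψ is surjective.
Since ψ is surjective, we find ψ⁻¹(29): we need 13x ≡ 29 − 9 ≡ 20 (mod 33). Using 13⁻¹ = 28: x ≡ 28·20 = 560 = 16·33 + 32, so x = 32.
Check: ψ(32) = 13·32 + 9 = 425 = 12·33 + 29 ≡ 29 (mod 33).

32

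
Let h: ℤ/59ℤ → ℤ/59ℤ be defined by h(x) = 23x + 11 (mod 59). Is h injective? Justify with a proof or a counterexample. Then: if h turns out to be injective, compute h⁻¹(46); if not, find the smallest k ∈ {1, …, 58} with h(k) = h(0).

If h(u) = h(v), then 23u ≡ 23v (mod 59). Because gcd(23, 59) = 1, we may cancel 23 to get u ≡ v (mod 59).
Therefore h is injective.
We now compute 23⁻¹ mod 59 explicitly. Euclid's algorithm: 59 = 2·23 + 13, 23 = 1·13 + 10, 13 = 1·10 + 3, 10 = 3·3 + 1; back-substituting gives 1 = 18·23 − 7·59, so 23⁻¹ ≡ 18 (mod 59).
Since h is injective, we find h⁻¹(46): we need 23x ≡ 46 − 11 ≡ 35 (mod 59). Using 23⁻¹ = 18: x ≡ 18·35 = 630 = 10·59 + 40, so x = 40.
Check: h(40) = 23·40 + 11 = 931 = 15·59 + 46 ≡ 46 (mod 59).

40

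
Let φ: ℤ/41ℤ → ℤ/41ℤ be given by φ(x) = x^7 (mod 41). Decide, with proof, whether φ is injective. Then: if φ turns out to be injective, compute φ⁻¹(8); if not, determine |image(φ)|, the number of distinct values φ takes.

Since 41 is prime, the nonzero elements of ℤ/41ℤ form a cyclic group of order 40.
As gcd(7, 40) = 1, raising to the 7th power is a bijection on this group: if x_1^7 ≡ x_2^7 then (x_1x_2^{−1})^7 = 1, and the only element of order dividing gcd(7, 40) = 1 is 1, so x_1 = x_2.
With φ(0) = 0 this makes φ injective on all of ℤ/41ℤ, hence bijective (finite equal-size domain and codomain). In particular φ is injective.
Since φ is injective, we find the preimage of 8. The inverse of x ↦ x^7 on (ℤ/41ℤ)^× is x ↦ x^23, because 7·23 = 161 = 4·40 + 1 ≡ 1 (mod 40) and x^{40} = 1 for x ≠ 0 (Fermat). So φ⁻¹(8) = 8^23 mod 41.
Repeated squaring mod 41: 8^1 ≡ 8, 8^2 ≡ 8² = 64 ≡ 23, 8^4 ≡ 23² = 529 ≡ 37, 8^8 ≡ 37² = 1369 ≡ 16, 8^16 ≡ 16² = 256 ≡ 10. Since 23 = 16 + 4 + 2 + 1, 8^23 ≡ 10·37·23·8: 10·37 = 370 ≡ 1, then 1·23 = 23, then 23·8 = 184 ≡ 20. So 8^23 ≡ 20 (mod 41).
Hence φ⁻¹(8) = 20.

20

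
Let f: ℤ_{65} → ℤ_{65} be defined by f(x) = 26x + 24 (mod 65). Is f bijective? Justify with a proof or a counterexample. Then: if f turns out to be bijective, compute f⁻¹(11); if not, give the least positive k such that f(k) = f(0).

Recall: injectivity means: for all u, v in the domain, f(u) = f(v) implies u = v.
We have gcd(26, 65) = 13 > 1. Taking u = 0 and v = 5: f(0) = 24 and f(5) = 26·5 + 24 = 154 ≡ 24 (mod 65).
So f(0) = f(5) while 0 ≠ 5, so f is not injective, hence not bijective.
Since f is not bijective, we find the least positive k with f(k) = f(0): this means 26k ≡ 0 (mod 65), i.e. 65 ∣ 26k. Since gcd(26, 65) = 13, dividing through by 13 this holds exactly when 5 ∣ 2k, and as gcd(2, 5) = 1, exactly when 5 ∣ k.
The smallest positive such k is 5.

5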